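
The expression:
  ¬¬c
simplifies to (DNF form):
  c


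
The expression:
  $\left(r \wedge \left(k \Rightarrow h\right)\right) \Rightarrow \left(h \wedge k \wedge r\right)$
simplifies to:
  $k \vee \neg r$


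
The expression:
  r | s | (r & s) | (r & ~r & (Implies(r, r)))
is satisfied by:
  {r: True, s: True}
  {r: True, s: False}
  {s: True, r: False}


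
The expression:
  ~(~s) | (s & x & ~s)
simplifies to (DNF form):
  s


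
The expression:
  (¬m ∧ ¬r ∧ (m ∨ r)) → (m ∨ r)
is always true.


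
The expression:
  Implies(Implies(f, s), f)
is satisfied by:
  {f: True}


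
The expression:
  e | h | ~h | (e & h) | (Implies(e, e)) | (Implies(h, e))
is always true.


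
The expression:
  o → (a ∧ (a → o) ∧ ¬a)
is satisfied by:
  {o: False}


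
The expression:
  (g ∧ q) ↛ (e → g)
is never true.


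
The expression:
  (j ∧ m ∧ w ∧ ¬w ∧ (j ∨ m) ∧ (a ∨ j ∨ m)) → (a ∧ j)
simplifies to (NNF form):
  True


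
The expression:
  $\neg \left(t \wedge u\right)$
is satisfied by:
  {u: False, t: False}
  {t: True, u: False}
  {u: True, t: False}


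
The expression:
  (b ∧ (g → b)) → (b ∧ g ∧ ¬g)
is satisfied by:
  {b: False}


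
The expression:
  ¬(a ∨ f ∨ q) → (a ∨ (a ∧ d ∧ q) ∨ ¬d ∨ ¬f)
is always true.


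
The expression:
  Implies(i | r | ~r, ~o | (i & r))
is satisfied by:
  {r: True, i: True, o: False}
  {r: True, i: False, o: False}
  {i: True, r: False, o: False}
  {r: False, i: False, o: False}
  {r: True, o: True, i: True}


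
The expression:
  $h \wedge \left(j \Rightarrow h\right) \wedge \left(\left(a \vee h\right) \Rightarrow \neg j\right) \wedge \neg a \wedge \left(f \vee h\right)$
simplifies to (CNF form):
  $h \wedge \neg a \wedge \neg j$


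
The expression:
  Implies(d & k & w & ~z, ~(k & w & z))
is always true.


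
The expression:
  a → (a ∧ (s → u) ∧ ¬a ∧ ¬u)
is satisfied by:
  {a: False}


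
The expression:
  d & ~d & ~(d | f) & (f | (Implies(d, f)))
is never true.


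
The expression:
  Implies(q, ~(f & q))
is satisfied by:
  {q: False, f: False}
  {f: True, q: False}
  {q: True, f: False}


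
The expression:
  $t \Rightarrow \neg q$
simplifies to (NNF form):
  $\neg q \vee \neg t$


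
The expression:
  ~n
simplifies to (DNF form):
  ~n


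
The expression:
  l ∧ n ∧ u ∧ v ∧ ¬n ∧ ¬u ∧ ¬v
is never true.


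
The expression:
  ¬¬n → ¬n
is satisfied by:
  {n: False}


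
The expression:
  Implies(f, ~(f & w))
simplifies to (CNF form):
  ~f | ~w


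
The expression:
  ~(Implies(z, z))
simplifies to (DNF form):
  False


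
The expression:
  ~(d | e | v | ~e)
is never true.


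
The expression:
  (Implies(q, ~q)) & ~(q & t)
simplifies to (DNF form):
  ~q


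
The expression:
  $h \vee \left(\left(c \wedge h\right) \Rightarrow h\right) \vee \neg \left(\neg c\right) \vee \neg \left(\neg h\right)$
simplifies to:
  $\text{True}$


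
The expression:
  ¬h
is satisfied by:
  {h: False}


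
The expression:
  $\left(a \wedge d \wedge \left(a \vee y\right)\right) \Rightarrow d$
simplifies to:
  $\text{True}$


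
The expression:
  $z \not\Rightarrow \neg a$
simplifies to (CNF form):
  $a \wedge z$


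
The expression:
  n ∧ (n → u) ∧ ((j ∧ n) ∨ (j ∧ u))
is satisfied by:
  {j: True, u: True, n: True}


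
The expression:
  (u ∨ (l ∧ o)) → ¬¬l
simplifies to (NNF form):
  l ∨ ¬u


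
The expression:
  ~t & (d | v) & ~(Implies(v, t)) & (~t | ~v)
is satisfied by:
  {v: True, t: False}


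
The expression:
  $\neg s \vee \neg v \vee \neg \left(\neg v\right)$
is always true.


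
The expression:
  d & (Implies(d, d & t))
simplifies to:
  d & t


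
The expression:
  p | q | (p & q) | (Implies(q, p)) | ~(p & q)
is always true.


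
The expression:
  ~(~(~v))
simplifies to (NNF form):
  ~v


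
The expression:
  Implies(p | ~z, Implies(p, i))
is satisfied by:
  {i: True, p: False}
  {p: False, i: False}
  {p: True, i: True}


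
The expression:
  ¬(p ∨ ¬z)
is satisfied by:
  {z: True, p: False}


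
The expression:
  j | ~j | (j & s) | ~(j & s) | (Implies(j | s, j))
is always true.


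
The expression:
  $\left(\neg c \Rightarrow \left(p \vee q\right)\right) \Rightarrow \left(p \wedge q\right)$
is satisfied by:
  {p: True, q: True, c: False}
  {p: True, c: True, q: True}
  {c: False, q: False, p: False}


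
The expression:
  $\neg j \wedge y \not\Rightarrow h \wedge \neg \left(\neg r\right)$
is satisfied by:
  {r: True, y: True, h: False, j: False}


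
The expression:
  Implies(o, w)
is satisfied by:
  {w: True, o: False}
  {o: False, w: False}
  {o: True, w: True}


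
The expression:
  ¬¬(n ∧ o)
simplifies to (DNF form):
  n ∧ o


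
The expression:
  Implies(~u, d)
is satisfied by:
  {d: True, u: True}
  {d: True, u: False}
  {u: True, d: False}


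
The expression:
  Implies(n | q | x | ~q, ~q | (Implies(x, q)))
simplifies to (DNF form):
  True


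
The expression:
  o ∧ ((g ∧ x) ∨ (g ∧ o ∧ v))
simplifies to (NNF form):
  g ∧ o ∧ (v ∨ x)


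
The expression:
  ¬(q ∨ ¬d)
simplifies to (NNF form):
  d ∧ ¬q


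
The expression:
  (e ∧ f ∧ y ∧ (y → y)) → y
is always true.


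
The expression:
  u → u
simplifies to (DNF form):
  True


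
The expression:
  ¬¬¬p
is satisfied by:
  {p: False}


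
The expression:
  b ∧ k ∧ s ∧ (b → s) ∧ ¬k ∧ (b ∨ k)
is never true.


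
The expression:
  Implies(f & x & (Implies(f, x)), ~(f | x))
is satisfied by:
  {x: False, f: False}
  {f: True, x: False}
  {x: True, f: False}


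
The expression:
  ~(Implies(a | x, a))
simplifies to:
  x & ~a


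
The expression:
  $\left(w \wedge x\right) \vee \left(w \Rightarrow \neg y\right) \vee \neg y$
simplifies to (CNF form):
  $x \vee \neg w \vee \neg y$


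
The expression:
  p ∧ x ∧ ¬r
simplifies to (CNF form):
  p ∧ x ∧ ¬r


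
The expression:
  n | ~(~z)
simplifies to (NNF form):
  n | z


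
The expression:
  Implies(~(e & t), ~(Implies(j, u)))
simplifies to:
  (e | j) & (j | t) & (e | ~u) & (t | ~u)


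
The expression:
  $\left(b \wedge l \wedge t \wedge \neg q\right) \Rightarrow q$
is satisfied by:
  {q: True, l: False, t: False, b: False}
  {q: False, l: False, t: False, b: False}
  {b: True, q: True, l: False, t: False}
  {b: True, q: False, l: False, t: False}
  {q: True, t: True, b: False, l: False}
  {t: True, b: False, l: False, q: False}
  {b: True, t: True, q: True, l: False}
  {b: True, t: True, q: False, l: False}
  {q: True, l: True, b: False, t: False}
  {l: True, b: False, t: False, q: False}
  {q: True, b: True, l: True, t: False}
  {b: True, l: True, q: False, t: False}
  {q: True, t: True, l: True, b: False}
  {t: True, l: True, b: False, q: False}
  {b: True, t: True, l: True, q: True}


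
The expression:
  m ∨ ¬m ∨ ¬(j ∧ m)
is always true.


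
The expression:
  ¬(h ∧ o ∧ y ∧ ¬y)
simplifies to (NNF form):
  True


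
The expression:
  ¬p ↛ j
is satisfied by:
  {j: True, p: False}
  {p: False, j: False}
  {p: True, j: True}


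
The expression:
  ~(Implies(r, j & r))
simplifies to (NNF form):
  r & ~j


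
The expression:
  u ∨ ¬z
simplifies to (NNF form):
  u ∨ ¬z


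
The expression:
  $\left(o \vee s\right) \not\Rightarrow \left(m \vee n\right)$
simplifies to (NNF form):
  $\neg m \wedge \neg n \wedge \left(o \vee s\right)$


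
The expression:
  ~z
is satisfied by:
  {z: False}


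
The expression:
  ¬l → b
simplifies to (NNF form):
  b ∨ l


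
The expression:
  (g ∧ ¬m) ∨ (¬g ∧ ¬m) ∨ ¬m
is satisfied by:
  {m: False}


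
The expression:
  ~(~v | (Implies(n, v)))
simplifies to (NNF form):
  False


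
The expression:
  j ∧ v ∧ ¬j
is never true.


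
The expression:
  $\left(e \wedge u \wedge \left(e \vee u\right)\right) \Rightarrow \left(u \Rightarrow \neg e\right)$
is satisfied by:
  {u: False, e: False}
  {e: True, u: False}
  {u: True, e: False}


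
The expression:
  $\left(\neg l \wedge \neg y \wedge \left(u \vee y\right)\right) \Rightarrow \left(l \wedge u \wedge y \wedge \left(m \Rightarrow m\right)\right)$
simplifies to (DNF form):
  $l \vee y \vee \neg u$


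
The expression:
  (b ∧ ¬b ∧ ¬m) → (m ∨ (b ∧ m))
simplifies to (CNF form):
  True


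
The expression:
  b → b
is always true.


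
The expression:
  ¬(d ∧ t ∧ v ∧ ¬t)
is always true.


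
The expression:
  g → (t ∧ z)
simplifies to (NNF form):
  (t ∧ z) ∨ ¬g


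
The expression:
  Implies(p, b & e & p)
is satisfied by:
  {b: True, e: True, p: False}
  {b: True, e: False, p: False}
  {e: True, b: False, p: False}
  {b: False, e: False, p: False}
  {b: True, p: True, e: True}


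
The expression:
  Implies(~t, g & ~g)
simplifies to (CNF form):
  t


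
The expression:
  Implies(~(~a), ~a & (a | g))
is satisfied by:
  {a: False}


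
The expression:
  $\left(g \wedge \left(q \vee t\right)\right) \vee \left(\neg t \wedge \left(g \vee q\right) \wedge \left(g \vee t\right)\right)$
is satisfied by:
  {g: True}


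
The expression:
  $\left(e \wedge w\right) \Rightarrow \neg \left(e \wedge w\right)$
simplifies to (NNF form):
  $\neg e \vee \neg w$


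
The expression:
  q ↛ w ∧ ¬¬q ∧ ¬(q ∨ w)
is never true.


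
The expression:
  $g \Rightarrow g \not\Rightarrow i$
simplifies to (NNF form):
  $\neg g \vee \neg i$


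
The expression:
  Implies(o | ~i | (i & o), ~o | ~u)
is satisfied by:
  {u: False, o: False}
  {o: True, u: False}
  {u: True, o: False}


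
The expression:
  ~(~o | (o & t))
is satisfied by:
  {o: True, t: False}


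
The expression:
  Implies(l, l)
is always true.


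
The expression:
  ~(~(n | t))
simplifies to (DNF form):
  n | t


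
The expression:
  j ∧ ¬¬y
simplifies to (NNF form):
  j ∧ y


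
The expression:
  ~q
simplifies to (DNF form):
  ~q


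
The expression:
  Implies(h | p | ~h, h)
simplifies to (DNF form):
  h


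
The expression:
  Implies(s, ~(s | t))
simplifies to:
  ~s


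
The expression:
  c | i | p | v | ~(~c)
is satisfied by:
  {i: True, c: True, v: True, p: True}
  {i: True, c: True, v: True, p: False}
  {i: True, c: True, p: True, v: False}
  {i: True, c: True, p: False, v: False}
  {i: True, v: True, p: True, c: False}
  {i: True, v: True, p: False, c: False}
  {i: True, v: False, p: True, c: False}
  {i: True, v: False, p: False, c: False}
  {c: True, v: True, p: True, i: False}
  {c: True, v: True, p: False, i: False}
  {c: True, p: True, v: False, i: False}
  {c: True, p: False, v: False, i: False}
  {v: True, p: True, c: False, i: False}
  {v: True, c: False, p: False, i: False}
  {p: True, c: False, v: False, i: False}


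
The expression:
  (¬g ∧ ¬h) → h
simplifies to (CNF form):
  g ∨ h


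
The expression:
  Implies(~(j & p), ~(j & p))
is always true.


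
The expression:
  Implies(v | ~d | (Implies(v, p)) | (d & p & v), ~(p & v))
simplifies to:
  ~p | ~v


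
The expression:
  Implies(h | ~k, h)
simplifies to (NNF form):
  h | k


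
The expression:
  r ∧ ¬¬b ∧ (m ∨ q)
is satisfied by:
  {r: True, q: True, m: True, b: True}
  {r: True, q: True, b: True, m: False}
  {r: True, m: True, b: True, q: False}


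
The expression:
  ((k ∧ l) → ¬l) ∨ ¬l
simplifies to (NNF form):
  ¬k ∨ ¬l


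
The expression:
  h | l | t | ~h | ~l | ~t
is always true.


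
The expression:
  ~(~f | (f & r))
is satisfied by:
  {f: True, r: False}


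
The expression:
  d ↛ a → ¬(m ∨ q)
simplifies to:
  a ∨ (¬m ∧ ¬q) ∨ ¬d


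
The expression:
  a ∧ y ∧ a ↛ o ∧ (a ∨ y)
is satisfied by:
  {a: True, y: True, o: False}


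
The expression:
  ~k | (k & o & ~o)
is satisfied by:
  {k: False}


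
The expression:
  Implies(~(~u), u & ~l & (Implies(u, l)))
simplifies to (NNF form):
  ~u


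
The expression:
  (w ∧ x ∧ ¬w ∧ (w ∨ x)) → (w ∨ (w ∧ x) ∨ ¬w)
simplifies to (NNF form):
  True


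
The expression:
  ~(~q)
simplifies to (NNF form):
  q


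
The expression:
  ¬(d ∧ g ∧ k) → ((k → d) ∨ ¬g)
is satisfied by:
  {d: True, g: False, k: False}
  {g: False, k: False, d: False}
  {d: True, k: True, g: False}
  {k: True, g: False, d: False}
  {d: True, g: True, k: False}
  {g: True, d: False, k: False}
  {d: True, k: True, g: True}


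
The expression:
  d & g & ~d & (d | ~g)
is never true.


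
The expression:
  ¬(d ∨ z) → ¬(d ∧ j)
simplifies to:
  True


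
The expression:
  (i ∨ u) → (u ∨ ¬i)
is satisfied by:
  {u: True, i: False}
  {i: False, u: False}
  {i: True, u: True}


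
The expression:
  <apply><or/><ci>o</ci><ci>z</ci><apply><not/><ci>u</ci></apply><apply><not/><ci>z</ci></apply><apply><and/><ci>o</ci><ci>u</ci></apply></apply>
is always true.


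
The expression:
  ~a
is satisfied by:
  {a: False}


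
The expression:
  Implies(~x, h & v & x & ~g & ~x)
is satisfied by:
  {x: True}


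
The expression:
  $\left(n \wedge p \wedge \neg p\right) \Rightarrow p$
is always true.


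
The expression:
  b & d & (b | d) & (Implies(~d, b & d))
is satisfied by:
  {b: True, d: True}


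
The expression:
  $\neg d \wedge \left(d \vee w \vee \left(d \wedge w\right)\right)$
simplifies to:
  $w \wedge \neg d$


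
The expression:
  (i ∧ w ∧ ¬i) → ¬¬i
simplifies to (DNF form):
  True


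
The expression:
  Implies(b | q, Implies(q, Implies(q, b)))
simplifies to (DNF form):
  b | ~q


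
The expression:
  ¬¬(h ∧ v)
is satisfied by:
  {h: True, v: True}


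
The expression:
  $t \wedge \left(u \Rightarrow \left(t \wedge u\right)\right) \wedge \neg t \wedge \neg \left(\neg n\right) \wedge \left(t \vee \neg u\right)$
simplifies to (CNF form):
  $\text{False}$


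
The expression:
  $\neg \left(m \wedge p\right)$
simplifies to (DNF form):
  $\neg m \vee \neg p$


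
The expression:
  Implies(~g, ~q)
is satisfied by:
  {g: True, q: False}
  {q: False, g: False}
  {q: True, g: True}


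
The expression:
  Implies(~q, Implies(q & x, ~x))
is always true.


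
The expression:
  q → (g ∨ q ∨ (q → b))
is always true.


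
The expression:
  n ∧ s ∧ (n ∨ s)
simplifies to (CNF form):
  n ∧ s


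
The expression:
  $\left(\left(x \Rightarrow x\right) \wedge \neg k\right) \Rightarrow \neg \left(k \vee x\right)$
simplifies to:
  $k \vee \neg x$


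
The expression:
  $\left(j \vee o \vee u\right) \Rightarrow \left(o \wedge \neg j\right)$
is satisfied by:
  {o: True, j: False, u: False}
  {j: False, u: False, o: False}
  {o: True, u: True, j: False}


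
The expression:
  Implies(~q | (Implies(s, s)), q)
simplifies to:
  q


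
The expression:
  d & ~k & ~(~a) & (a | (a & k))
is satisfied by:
  {a: True, d: True, k: False}


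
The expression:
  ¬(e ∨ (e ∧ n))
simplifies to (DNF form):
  ¬e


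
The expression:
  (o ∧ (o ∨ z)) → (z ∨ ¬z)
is always true.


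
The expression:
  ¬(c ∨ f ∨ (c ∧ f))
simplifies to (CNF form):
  ¬c ∧ ¬f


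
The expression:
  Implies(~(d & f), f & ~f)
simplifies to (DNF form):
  d & f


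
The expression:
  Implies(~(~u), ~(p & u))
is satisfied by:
  {p: False, u: False}
  {u: True, p: False}
  {p: True, u: False}


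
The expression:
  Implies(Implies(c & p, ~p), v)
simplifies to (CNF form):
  (c | v) & (p | v)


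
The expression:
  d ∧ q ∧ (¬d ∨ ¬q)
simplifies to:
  False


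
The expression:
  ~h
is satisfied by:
  {h: False}


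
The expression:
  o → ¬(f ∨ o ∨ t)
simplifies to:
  ¬o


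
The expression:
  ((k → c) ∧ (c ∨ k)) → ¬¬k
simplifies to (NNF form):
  k ∨ ¬c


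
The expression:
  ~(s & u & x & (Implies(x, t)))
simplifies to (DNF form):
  ~s | ~t | ~u | ~x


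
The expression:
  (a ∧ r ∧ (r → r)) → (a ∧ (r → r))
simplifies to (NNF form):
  True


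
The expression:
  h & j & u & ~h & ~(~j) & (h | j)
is never true.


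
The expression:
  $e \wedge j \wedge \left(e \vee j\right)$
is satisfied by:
  {j: True, e: True}


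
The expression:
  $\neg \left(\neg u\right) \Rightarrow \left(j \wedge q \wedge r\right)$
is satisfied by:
  {q: True, j: True, r: True, u: False}
  {q: True, j: True, r: False, u: False}
  {q: True, r: True, j: False, u: False}
  {q: True, r: False, j: False, u: False}
  {j: True, r: True, q: False, u: False}
  {j: True, q: False, r: False, u: False}
  {j: False, r: True, q: False, u: False}
  {j: False, q: False, r: False, u: False}
  {q: True, u: True, j: True, r: True}


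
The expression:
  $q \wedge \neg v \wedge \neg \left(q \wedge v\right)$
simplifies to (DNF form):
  $q \wedge \neg v$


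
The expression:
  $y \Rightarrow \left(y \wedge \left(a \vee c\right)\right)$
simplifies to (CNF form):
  $a \vee c \vee \neg y$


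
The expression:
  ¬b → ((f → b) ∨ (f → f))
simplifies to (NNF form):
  True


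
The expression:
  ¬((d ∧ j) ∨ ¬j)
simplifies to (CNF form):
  j ∧ ¬d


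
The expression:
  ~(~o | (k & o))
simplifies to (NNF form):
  o & ~k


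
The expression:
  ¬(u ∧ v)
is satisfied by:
  {u: False, v: False}
  {v: True, u: False}
  {u: True, v: False}


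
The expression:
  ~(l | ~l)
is never true.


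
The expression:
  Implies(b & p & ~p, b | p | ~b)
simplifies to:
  True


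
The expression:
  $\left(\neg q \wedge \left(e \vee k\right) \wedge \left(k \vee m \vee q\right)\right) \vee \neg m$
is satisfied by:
  {k: True, e: True, q: False, m: False}
  {k: True, q: False, m: False, e: False}
  {e: True, q: False, m: False, k: False}
  {e: False, q: False, m: False, k: False}
  {k: True, e: True, q: True, m: False}
  {k: True, q: True, e: False, m: False}
  {e: True, q: True, k: False, m: False}
  {q: True, k: False, m: False, e: False}
  {e: True, k: True, m: True, q: False}
  {k: True, m: True, e: False, q: False}
  {e: True, m: True, k: False, q: False}


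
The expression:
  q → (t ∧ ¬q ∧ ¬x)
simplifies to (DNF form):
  ¬q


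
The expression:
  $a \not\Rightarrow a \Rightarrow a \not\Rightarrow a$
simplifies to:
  $\text{True}$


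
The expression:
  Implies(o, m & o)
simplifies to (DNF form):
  m | ~o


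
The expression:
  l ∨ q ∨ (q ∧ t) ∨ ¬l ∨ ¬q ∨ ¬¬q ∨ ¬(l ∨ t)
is always true.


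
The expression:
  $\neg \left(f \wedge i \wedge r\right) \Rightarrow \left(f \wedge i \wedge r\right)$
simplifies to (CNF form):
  $f \wedge i \wedge r$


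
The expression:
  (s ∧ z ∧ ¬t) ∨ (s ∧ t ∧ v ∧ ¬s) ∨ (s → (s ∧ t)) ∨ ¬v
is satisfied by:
  {t: True, z: True, s: False, v: False}
  {t: True, s: False, v: False, z: False}
  {z: True, s: False, v: False, t: False}
  {z: False, s: False, v: False, t: False}
  {t: True, v: True, z: True, s: False}
  {t: True, v: True, z: False, s: False}
  {v: True, z: True, t: False, s: False}
  {v: True, t: False, s: False, z: False}
  {z: True, t: True, s: True, v: False}
  {t: True, s: True, z: False, v: False}
  {z: True, s: True, t: False, v: False}
  {s: True, t: False, v: False, z: False}
  {t: True, v: True, s: True, z: True}
  {t: True, v: True, s: True, z: False}
  {v: True, s: True, z: True, t: False}


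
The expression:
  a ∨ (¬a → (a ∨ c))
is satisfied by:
  {a: True, c: True}
  {a: True, c: False}
  {c: True, a: False}


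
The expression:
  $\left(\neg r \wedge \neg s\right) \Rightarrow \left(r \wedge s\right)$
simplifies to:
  $r \vee s$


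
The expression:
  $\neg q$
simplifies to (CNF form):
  $\neg q$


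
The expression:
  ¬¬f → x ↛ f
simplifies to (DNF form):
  ¬f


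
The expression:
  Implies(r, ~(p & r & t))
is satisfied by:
  {p: False, t: False, r: False}
  {r: True, p: False, t: False}
  {t: True, p: False, r: False}
  {r: True, t: True, p: False}
  {p: True, r: False, t: False}
  {r: True, p: True, t: False}
  {t: True, p: True, r: False}


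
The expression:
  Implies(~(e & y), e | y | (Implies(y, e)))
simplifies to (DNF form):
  True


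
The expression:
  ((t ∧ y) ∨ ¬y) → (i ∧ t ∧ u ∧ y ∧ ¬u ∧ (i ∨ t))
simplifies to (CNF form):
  y ∧ ¬t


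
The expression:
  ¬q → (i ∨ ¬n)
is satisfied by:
  {i: True, q: True, n: False}
  {i: True, q: False, n: False}
  {q: True, i: False, n: False}
  {i: False, q: False, n: False}
  {i: True, n: True, q: True}
  {i: True, n: True, q: False}
  {n: True, q: True, i: False}


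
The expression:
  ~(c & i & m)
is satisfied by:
  {m: False, i: False, c: False}
  {c: True, m: False, i: False}
  {i: True, m: False, c: False}
  {c: True, i: True, m: False}
  {m: True, c: False, i: False}
  {c: True, m: True, i: False}
  {i: True, m: True, c: False}


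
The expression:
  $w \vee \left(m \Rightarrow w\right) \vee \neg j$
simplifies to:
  $w \vee \neg j \vee \neg m$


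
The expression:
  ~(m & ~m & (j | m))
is always true.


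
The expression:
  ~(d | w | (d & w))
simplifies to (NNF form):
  ~d & ~w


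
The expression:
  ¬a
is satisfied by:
  {a: False}


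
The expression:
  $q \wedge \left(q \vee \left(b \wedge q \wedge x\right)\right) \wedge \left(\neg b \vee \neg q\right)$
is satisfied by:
  {q: True, b: False}


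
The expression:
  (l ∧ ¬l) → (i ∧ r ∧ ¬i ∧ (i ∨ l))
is always true.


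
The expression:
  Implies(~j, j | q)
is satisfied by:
  {q: True, j: True}
  {q: True, j: False}
  {j: True, q: False}


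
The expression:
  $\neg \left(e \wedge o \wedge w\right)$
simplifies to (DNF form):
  $\neg e \vee \neg o \vee \neg w$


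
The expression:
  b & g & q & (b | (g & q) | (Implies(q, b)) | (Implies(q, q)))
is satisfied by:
  {g: True, b: True, q: True}


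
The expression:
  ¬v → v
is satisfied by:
  {v: True}


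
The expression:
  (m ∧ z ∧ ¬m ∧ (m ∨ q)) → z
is always true.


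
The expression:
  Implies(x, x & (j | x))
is always true.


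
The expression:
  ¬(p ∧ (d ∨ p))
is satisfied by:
  {p: False}


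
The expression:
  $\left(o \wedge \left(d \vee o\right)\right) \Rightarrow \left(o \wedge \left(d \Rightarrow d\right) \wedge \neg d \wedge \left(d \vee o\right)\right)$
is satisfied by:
  {o: False, d: False}
  {d: True, o: False}
  {o: True, d: False}


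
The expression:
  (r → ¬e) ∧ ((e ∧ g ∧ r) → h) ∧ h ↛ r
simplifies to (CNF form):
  h ∧ ¬r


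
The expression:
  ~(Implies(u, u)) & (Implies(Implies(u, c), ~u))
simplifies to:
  False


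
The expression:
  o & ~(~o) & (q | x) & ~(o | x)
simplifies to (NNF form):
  False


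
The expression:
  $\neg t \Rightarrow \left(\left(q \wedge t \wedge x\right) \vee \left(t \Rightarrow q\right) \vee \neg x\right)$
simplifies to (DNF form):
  $\text{True}$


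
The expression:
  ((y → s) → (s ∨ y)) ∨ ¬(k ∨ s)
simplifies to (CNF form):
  s ∨ y ∨ ¬k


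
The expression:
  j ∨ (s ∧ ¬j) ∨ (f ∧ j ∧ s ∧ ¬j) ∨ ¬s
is always true.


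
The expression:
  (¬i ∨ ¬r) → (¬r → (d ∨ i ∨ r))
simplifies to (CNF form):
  d ∨ i ∨ r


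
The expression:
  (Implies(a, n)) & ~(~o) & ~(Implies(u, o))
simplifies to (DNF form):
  False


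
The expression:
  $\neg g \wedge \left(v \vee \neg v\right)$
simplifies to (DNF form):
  $\neg g$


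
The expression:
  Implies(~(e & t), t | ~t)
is always true.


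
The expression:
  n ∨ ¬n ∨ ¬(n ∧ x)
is always true.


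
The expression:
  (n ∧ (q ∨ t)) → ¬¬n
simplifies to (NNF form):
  True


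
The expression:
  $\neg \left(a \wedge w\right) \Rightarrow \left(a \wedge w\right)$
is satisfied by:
  {a: True, w: True}


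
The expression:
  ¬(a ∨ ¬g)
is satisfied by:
  {g: True, a: False}


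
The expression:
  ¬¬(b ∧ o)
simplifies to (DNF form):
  b ∧ o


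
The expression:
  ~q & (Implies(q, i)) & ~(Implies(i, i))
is never true.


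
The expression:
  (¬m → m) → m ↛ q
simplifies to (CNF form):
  ¬m ∨ ¬q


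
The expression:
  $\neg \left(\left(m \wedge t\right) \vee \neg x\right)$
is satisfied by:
  {x: True, m: False, t: False}
  {t: True, x: True, m: False}
  {m: True, x: True, t: False}


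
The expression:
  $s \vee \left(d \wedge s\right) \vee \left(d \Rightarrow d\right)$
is always true.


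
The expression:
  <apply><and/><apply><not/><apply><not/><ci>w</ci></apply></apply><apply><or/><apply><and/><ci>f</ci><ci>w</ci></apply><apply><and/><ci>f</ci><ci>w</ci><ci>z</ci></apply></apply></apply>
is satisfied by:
  {w: True, f: True}


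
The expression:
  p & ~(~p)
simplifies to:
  p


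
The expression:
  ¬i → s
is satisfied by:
  {i: True, s: True}
  {i: True, s: False}
  {s: True, i: False}


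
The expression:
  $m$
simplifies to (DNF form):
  $m$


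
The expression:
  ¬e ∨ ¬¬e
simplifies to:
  True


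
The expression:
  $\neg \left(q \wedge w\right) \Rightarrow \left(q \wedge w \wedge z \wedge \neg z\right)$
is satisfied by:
  {w: True, q: True}


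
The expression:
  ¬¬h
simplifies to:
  h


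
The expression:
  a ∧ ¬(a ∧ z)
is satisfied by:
  {a: True, z: False}


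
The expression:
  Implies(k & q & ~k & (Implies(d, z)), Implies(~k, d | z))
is always true.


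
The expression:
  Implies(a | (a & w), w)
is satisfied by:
  {w: True, a: False}
  {a: False, w: False}
  {a: True, w: True}


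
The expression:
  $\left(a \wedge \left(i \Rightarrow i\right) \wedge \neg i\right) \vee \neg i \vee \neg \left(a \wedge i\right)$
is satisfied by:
  {a: False, i: False}
  {i: True, a: False}
  {a: True, i: False}


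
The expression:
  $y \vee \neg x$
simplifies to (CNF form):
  $y \vee \neg x$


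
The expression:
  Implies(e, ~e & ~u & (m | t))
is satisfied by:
  {e: False}


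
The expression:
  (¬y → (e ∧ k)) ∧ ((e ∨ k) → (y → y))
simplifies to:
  y ∨ (e ∧ k)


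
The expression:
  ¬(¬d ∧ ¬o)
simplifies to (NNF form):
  d ∨ o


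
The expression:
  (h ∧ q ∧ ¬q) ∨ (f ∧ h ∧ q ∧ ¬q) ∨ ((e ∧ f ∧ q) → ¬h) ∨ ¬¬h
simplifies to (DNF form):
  True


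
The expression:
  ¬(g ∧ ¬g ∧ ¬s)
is always true.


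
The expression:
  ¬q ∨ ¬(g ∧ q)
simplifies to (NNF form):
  ¬g ∨ ¬q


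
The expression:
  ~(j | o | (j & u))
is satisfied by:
  {o: False, j: False}


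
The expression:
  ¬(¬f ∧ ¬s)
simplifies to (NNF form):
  f ∨ s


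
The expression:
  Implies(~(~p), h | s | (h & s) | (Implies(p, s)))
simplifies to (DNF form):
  h | s | ~p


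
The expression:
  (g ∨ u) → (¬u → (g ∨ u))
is always true.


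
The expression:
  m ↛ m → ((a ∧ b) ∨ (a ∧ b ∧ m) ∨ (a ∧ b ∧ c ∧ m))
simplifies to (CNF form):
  True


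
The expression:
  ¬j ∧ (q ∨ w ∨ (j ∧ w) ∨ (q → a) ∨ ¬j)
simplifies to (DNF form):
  ¬j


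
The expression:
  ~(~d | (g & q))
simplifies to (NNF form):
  d & (~g | ~q)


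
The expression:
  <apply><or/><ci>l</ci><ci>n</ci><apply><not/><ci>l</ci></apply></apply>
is always true.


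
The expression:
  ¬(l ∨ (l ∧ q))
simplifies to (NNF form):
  ¬l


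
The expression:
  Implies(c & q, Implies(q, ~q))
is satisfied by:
  {c: False, q: False}
  {q: True, c: False}
  {c: True, q: False}


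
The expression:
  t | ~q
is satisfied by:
  {t: True, q: False}
  {q: False, t: False}
  {q: True, t: True}


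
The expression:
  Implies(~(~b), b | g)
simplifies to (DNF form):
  True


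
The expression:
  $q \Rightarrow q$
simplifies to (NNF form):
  $\text{True}$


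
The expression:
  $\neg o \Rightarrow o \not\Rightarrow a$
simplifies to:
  $o$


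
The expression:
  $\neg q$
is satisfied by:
  {q: False}


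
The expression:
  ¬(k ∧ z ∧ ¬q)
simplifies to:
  q ∨ ¬k ∨ ¬z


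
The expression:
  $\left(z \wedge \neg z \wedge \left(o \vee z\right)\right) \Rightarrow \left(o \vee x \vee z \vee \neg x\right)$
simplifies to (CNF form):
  $\text{True}$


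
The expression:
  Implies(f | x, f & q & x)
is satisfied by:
  {q: True, f: False, x: False}
  {f: False, x: False, q: False}
  {x: True, q: True, f: True}


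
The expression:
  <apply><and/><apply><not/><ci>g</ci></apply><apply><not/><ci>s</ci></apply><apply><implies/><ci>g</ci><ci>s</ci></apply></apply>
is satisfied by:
  {g: False, s: False}


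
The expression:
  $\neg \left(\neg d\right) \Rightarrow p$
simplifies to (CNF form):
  $p \vee \neg d$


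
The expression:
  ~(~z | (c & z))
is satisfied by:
  {z: True, c: False}


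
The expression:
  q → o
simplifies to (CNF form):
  o ∨ ¬q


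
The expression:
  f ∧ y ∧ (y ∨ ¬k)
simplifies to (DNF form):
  f ∧ y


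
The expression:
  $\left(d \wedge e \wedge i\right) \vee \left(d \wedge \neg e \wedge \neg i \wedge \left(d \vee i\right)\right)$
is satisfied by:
  {d: True, e: False, i: False}
  {i: True, e: True, d: True}


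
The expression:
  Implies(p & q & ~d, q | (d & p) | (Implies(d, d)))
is always true.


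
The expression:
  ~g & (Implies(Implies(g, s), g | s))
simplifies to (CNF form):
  s & ~g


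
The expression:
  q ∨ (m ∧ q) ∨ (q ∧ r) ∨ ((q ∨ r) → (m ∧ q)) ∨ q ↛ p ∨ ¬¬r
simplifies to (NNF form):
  True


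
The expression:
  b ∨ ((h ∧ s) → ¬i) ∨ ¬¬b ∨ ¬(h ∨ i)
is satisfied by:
  {b: True, s: False, i: False, h: False}
  {b: False, s: False, i: False, h: False}
  {h: True, b: True, s: False, i: False}
  {h: True, b: False, s: False, i: False}
  {b: True, i: True, h: False, s: False}
  {i: True, h: False, s: False, b: False}
  {h: True, i: True, b: True, s: False}
  {h: True, i: True, b: False, s: False}
  {b: True, s: True, h: False, i: False}
  {s: True, h: False, i: False, b: False}
  {b: True, h: True, s: True, i: False}
  {h: True, s: True, b: False, i: False}
  {b: True, i: True, s: True, h: False}
  {i: True, s: True, h: False, b: False}
  {h: True, i: True, s: True, b: True}


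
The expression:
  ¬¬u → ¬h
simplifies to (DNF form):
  ¬h ∨ ¬u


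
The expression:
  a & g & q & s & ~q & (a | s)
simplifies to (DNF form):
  False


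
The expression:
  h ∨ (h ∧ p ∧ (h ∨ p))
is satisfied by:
  {h: True}


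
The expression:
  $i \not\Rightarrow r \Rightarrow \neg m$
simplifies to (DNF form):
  $r \vee \neg i \vee \neg m$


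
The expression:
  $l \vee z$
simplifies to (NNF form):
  $l \vee z$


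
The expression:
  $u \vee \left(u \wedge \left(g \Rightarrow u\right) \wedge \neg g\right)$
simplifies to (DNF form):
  $u$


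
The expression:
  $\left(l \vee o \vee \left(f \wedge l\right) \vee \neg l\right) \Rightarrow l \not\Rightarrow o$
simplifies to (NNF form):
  $l \wedge \neg o$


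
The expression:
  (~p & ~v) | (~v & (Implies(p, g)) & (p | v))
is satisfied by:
  {g: True, v: False, p: False}
  {v: False, p: False, g: False}
  {g: True, p: True, v: False}


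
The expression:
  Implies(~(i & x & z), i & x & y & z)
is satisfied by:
  {z: True, i: True, x: True}


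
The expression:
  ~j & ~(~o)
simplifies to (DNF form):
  o & ~j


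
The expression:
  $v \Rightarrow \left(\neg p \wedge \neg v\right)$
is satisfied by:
  {v: False}


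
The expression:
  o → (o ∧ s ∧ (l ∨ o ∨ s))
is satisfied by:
  {s: True, o: False}
  {o: False, s: False}
  {o: True, s: True}


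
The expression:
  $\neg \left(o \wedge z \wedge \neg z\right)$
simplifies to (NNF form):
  $\text{True}$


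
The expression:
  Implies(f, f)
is always true.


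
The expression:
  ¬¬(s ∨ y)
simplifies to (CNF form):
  s ∨ y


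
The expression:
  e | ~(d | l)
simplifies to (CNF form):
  (e | ~d) & (e | ~l)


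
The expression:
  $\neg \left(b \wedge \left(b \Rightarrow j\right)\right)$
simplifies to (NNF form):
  $\neg b \vee \neg j$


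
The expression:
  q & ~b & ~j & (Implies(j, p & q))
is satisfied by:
  {q: True, j: False, b: False}


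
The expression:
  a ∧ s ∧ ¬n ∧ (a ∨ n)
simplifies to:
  a ∧ s ∧ ¬n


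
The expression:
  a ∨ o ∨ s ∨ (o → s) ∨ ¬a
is always true.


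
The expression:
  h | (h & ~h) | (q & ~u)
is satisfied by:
  {h: True, q: True, u: False}
  {h: True, q: False, u: False}
  {h: True, u: True, q: True}
  {h: True, u: True, q: False}
  {q: True, u: False, h: False}


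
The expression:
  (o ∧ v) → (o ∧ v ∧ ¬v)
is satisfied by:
  {v: False, o: False}
  {o: True, v: False}
  {v: True, o: False}


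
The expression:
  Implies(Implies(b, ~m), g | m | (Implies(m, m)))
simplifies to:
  True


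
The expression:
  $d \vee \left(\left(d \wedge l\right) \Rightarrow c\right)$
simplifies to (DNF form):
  $\text{True}$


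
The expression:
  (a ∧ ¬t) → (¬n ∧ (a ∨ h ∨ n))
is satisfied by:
  {t: True, n: False, a: False}
  {t: False, n: False, a: False}
  {a: True, t: True, n: False}
  {a: True, t: False, n: False}
  {n: True, t: True, a: False}
  {n: True, t: False, a: False}
  {n: True, a: True, t: True}


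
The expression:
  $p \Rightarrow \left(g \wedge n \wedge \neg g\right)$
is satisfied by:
  {p: False}


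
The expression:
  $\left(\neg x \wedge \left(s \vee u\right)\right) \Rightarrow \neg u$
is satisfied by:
  {x: True, u: False}
  {u: False, x: False}
  {u: True, x: True}


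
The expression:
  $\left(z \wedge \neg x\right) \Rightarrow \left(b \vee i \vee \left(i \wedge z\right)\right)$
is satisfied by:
  {i: True, b: True, x: True, z: False}
  {i: True, b: True, x: False, z: False}
  {i: True, x: True, z: False, b: False}
  {i: True, x: False, z: False, b: False}
  {b: True, x: True, z: False, i: False}
  {b: True, x: False, z: False, i: False}
  {x: True, b: False, z: False, i: False}
  {x: False, b: False, z: False, i: False}
  {i: True, b: True, z: True, x: True}
  {i: True, b: True, z: True, x: False}
  {i: True, z: True, x: True, b: False}
  {i: True, z: True, x: False, b: False}
  {z: True, b: True, x: True, i: False}
  {z: True, b: True, x: False, i: False}
  {z: True, x: True, b: False, i: False}


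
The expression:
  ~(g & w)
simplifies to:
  ~g | ~w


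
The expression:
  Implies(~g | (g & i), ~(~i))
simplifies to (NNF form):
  g | i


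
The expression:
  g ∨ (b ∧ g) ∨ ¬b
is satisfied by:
  {g: True, b: False}
  {b: False, g: False}
  {b: True, g: True}


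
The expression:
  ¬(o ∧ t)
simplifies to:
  ¬o ∨ ¬t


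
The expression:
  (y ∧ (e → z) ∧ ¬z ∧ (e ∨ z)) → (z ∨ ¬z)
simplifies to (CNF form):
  True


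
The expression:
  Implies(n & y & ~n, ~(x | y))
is always true.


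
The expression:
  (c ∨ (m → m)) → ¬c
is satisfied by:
  {c: False}


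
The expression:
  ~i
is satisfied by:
  {i: False}


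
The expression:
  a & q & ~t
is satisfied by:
  {a: True, q: True, t: False}


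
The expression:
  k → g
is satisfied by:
  {g: True, k: False}
  {k: False, g: False}
  {k: True, g: True}


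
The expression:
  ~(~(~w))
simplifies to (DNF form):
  ~w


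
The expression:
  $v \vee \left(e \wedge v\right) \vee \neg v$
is always true.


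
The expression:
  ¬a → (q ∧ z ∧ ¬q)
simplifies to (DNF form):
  a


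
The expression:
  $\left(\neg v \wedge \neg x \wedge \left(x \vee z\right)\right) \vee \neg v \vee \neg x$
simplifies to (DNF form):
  $\neg v \vee \neg x$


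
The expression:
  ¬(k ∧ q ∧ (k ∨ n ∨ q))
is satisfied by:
  {k: False, q: False}
  {q: True, k: False}
  {k: True, q: False}


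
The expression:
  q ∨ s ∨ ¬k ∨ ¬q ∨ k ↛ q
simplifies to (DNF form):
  True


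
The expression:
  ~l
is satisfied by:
  {l: False}


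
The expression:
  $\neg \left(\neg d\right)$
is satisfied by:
  {d: True}


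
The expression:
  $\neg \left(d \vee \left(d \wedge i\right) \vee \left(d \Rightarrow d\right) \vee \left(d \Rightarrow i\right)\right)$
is never true.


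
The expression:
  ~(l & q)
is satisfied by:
  {l: False, q: False}
  {q: True, l: False}
  {l: True, q: False}


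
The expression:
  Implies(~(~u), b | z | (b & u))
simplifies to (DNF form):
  b | z | ~u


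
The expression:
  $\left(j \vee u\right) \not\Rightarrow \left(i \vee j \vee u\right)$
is never true.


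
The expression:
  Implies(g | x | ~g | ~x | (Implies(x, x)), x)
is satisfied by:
  {x: True}


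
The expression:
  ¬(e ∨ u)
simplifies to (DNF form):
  ¬e ∧ ¬u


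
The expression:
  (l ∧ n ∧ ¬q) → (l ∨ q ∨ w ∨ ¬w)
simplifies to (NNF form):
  True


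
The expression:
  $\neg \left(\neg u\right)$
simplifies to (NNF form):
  $u$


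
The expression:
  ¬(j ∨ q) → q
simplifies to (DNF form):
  j ∨ q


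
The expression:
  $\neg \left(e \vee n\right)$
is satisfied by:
  {n: False, e: False}


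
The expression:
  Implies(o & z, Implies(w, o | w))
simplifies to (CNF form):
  True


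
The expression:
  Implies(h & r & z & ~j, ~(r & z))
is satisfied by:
  {j: True, z: False, r: False, h: False}
  {j: False, z: False, r: False, h: False}
  {h: True, j: True, z: False, r: False}
  {h: True, j: False, z: False, r: False}
  {r: True, j: True, z: False, h: False}
  {r: True, j: False, z: False, h: False}
  {h: True, r: True, j: True, z: False}
  {h: True, r: True, j: False, z: False}
  {z: True, j: True, h: False, r: False}
  {z: True, j: False, h: False, r: False}
  {h: True, z: True, j: True, r: False}
  {h: True, z: True, j: False, r: False}
  {r: True, z: True, j: True, h: False}
  {r: True, z: True, j: False, h: False}
  {r: True, z: True, h: True, j: True}


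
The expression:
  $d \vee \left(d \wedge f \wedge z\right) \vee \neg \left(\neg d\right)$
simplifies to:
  $d$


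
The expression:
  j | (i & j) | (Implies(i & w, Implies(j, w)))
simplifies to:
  True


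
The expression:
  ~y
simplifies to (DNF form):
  ~y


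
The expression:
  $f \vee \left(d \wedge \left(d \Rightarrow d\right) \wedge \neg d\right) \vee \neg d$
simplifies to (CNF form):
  $f \vee \neg d$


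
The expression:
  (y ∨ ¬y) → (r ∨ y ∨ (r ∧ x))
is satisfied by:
  {r: True, y: True}
  {r: True, y: False}
  {y: True, r: False}
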